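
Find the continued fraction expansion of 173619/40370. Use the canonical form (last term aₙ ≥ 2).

[4; 3, 3, 14, 8, 2, 16]

173619 = 4·40370 + 12139
40370 = 3·12139 + 3953
12139 = 3·3953 + 280
3953 = 14·280 + 33
280 = 8·33 + 16
33 = 2·16 + 1
16 = 16·1 + 0  (stop)
So 173619/40370 = [4; 3, 3, 14, 8, 2, 16].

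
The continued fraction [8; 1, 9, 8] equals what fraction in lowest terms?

721/81

Fold from the inside: start with 8/1.
  9 + 1/8 = 73/8
  1 + 8/73 = 81/73
  8 + 73/81 = 721/81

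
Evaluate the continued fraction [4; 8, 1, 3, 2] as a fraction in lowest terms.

325/79

Using pₖ = aₖpₖ₋₁ + pₖ₋₂ and qₖ = aₖqₖ₋₁ + qₖ₋₂:
  k=0: a=4, p=4, q=1
  k=1: a=8, p=33, q=8
  k=2: a=1, p=37, q=9
  k=3: a=3, p=144, q=35
  k=4: a=2, p=325, q=79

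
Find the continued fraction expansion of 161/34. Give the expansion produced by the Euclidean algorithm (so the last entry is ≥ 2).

[4; 1, 2, 1, 3, 2]

161 = 4×34 + 25
34 = 1×25 + 9
25 = 2×9 + 7
9 = 1×7 + 2
7 = 3×2 + 1
2 = 2×1 + 0  (stop)
So 161/34 = [4; 1, 2, 1, 3, 2].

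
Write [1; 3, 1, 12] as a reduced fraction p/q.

64/51

Using pₖ = aₖpₖ₋₁ + pₖ₋₂ and qₖ = aₖqₖ₋₁ + qₖ₋₂:
  k=0: a=1, p=1, q=1
  k=1: a=3, p=4, q=3
  k=2: a=1, p=5, q=4
  k=3: a=12, p=64, q=51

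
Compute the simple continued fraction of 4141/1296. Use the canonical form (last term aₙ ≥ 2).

[3; 5, 8, 6, 5]

4141 = 3×1296 + 253
1296 = 5×253 + 31
253 = 8×31 + 5
31 = 6×5 + 1
5 = 5×1 + 0  (stop)
So 4141/1296 = [3; 5, 8, 6, 5].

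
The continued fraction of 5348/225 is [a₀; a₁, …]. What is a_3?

5348 = 23·225 + 173   →  a_0 = 23
225 = 1·173 + 52   →  a_1 = 1
173 = 3·52 + 17   →  a_2 = 3
52 = 3·17 + 1   →  a_3 = 3

3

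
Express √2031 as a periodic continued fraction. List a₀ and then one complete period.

a₀ = ⌊√2031⌋ = 45.
With m₀=0, d₀=1 and mₖ₊₁ = dₖaₖ − mₖ, dₖ₊₁ = (n − mₖ₊₁²)/dₖ, aₖ₊₁ = ⌊(a₀+mₖ₊₁)/dₖ₊₁⌋:
  k=1: m=45, d=6, a=15
  k=2: m=45, d=1, a=90
d=1 and a=2a₀=90 at k=2, so the next step gives (m, d) = (45, 6) again — its k=1 value — and the period has length 2.

[45; 15, 90]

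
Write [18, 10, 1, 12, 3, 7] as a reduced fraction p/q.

Fold from the inside: start with 7/1.
  3 + 1/7 = 22/7
  12 + 7/22 = 271/22
  1 + 22/271 = 293/271
  10 + 271/293 = 3201/293
  18 + 293/3201 = 57911/3201

57911/3201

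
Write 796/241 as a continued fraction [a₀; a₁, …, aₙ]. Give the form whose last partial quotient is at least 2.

796 = 3*241 + 73
241 = 3*73 + 22
73 = 3*22 + 7
22 = 3*7 + 1
7 = 7*1 + 0  (stop)
So 796/241 = [3; 3, 3, 3, 7].

[3; 3, 3, 3, 7]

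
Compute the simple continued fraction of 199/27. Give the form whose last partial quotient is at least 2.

199 = 7*27 + 10
27 = 2*10 + 7
10 = 1*7 + 3
7 = 2*3 + 1
3 = 3*1 + 0  (stop)
So 199/27 = [7; 2, 1, 2, 3].

[7; 2, 1, 2, 3]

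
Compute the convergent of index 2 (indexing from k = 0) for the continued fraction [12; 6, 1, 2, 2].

Using pₖ = aₖpₖ₋₁ + pₖ₋₂, qₖ = aₖqₖ₋₁ + qₖ₋₂ (with p₋₁=1, p₋₂=0, q₋₁=0, q₋₂=1):
  k=0: a=12, p=12, q=1
  k=1: a=6, p=73, q=6
  k=2: a=1, p=85, q=7

85/7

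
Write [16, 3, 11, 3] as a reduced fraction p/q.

1714/105

Using pₖ = aₖpₖ₋₁ + pₖ₋₂ and qₖ = aₖqₖ₋₁ + qₖ₋₂:
  k=0: a=16, p=16, q=1
  k=1: a=3, p=49, q=3
  k=2: a=11, p=555, q=34
  k=3: a=3, p=1714, q=105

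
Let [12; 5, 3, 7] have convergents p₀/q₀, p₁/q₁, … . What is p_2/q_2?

Using pₖ = aₖpₖ₋₁ + pₖ₋₂, qₖ = aₖqₖ₋₁ + qₖ₋₂ (with p₋₁=1, p₋₂=0, q₋₁=0, q₋₂=1):
  k=0: a=12, p=12, q=1
  k=1: a=5, p=61, q=5
  k=2: a=3, p=195, q=16

195/16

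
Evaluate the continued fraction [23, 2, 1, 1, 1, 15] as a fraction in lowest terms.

2922/125

Using pₖ = aₖpₖ₋₁ + pₖ₋₂ and qₖ = aₖqₖ₋₁ + qₖ₋₂:
  k=0: a=23, p=23, q=1
  k=1: a=2, p=47, q=2
  k=2: a=1, p=70, q=3
  k=3: a=1, p=117, q=5
  k=4: a=1, p=187, q=8
  k=5: a=15, p=2922, q=125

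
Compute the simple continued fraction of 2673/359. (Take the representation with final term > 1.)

2673 = 7*359 + 160
359 = 2*160 + 39
160 = 4*39 + 4
39 = 9*4 + 3
4 = 1*3 + 1
3 = 3*1 + 0  (stop)
So 2673/359 = [7; 2, 4, 9, 1, 3].

[7; 2, 4, 9, 1, 3]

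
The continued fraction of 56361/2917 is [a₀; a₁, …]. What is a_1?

3

56361 = 19·2917 + 938   →  a_0 = 19
2917 = 3·938 + 103   →  a_1 = 3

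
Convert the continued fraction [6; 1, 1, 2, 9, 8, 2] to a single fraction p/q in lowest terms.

Using pₖ = aₖpₖ₋₁ + pₖ₋₂ and qₖ = aₖqₖ₋₁ + qₖ₋₂:
  k=0: a=6, p=6, q=1
  k=1: a=1, p=7, q=1
  k=2: a=1, p=13, q=2
  k=3: a=2, p=33, q=5
  k=4: a=9, p=310, q=47
  k=5: a=8, p=2513, q=381
  k=6: a=2, p=5336, q=809

5336/809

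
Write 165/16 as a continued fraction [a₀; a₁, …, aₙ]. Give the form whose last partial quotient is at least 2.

165 = 10·16 + 5
16 = 3·5 + 1
5 = 5·1 + 0  (stop)
So 165/16 = [10; 3, 5].

[10; 3, 5]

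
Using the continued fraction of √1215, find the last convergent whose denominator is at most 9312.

√1215 = [34; 1, 5, 1, 68, …] (period length 4).
Convergents:
  p_0/q_0 = 34/1
  p_1/q_1 = 35/1
  p_2/q_2 = 209/6
  p_3/q_3 = 244/7
  p_4/q_4 = 16801/482
  p_5/q_5 = 17045/489
  p_6/q_6 = 102026/2927
  p_7/q_7 = 119071/3416
  p_8/q_8 = 8198854/235215
q_7 = 3416 ≤ 9312 < 235215 = q_8, so the answer is 119071/3416.

119071/3416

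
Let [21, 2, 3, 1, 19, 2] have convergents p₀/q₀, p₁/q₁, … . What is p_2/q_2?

150/7

Using pₖ = aₖpₖ₋₁ + pₖ₋₂, qₖ = aₖqₖ₋₁ + qₖ₋₂ (with p₋₁=1, p₋₂=0, q₋₁=0, q₋₂=1):
  k=0: a=21, p=21, q=1
  k=1: a=2, p=43, q=2
  k=2: a=3, p=150, q=7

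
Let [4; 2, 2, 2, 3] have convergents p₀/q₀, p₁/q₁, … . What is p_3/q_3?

Using pₖ = aₖpₖ₋₁ + pₖ₋₂, qₖ = aₖqₖ₋₁ + qₖ₋₂ (with p₋₁=1, p₋₂=0, q₋₁=0, q₋₂=1):
  k=0: a=4, p=4, q=1
  k=1: a=2, p=9, q=2
  k=2: a=2, p=22, q=5
  k=3: a=2, p=53, q=12

53/12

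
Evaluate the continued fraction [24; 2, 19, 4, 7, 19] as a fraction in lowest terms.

536591/21913

Fold from the inside: start with 19/1.
  7 + 1/19 = 134/19
  4 + 19/134 = 555/134
  19 + 134/555 = 10679/555
  2 + 555/10679 = 21913/10679
  24 + 10679/21913 = 536591/21913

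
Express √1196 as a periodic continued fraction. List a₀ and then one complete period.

a₀ = ⌊√1196⌋ = 34.
With m₀=0, d₀=1 and mₖ₊₁ = dₖaₖ − mₖ, dₖ₊₁ = (n − mₖ₊₁²)/dₖ, aₖ₊₁ = ⌊(a₀+mₖ₊₁)/dₖ₊₁⌋:
  k=1: m=34, d=40, a=1
  k=2: m=6, d=29, a=1
  k=3: m=23, d=23, a=2
  k=4: m=23, d=29, a=1
  k=5: m=6, d=40, a=1
  k=6: m=34, d=1, a=68
d=1 and a=2a₀=68 at k=6, so the next step gives (m, d) = (34, 40) again — its k=1 value — and the period has length 6.

[34; 1, 1, 2, 1, 1, 68]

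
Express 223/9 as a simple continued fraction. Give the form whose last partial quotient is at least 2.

[24; 1, 3, 2]

223 = 24·9 + 7
9 = 1·7 + 2
7 = 3·2 + 1
2 = 2·1 + 0  (stop)
So 223/9 = [24; 1, 3, 2].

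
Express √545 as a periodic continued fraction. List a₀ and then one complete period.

a₀ = ⌊√545⌋ = 23.
With m₀=0, d₀=1 and mₖ₊₁ = dₖaₖ − mₖ, dₖ₊₁ = (n − mₖ₊₁²)/dₖ, aₖ₊₁ = ⌊(a₀+mₖ₊₁)/dₖ₊₁⌋:
  k=1: m=23, d=16, a=2
  k=2: m=9, d=29, a=1
  k=3: m=20, d=5, a=8
  k=4: m=20, d=29, a=1
  k=5: m=9, d=16, a=2
  k=6: m=23, d=1, a=46
d=1 and a=2a₀=46 at k=6, so the next step gives (m, d) = (23, 16) again — its k=1 value — and the period has length 6.

[23; 2, 1, 8, 1, 2, 46]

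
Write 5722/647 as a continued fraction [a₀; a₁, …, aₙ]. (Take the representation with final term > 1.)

[8; 1, 5, 2, 2, 6, 3]

5722 = 8*647 + 546
647 = 1*546 + 101
546 = 5*101 + 41
101 = 2*41 + 19
41 = 2*19 + 3
19 = 6*3 + 1
3 = 3*1 + 0  (stop)
So 5722/647 = [8; 1, 5, 2, 2, 6, 3].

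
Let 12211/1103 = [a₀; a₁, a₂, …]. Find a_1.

14

12211 = 11·1103 + 78   →  a_0 = 11
1103 = 14·78 + 11   →  a_1 = 14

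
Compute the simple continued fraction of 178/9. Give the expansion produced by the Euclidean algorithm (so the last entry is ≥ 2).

[19; 1, 3, 2]

178 = 19*9 + 7
9 = 1*7 + 2
7 = 3*2 + 1
2 = 2*1 + 0  (stop)
So 178/9 = [19; 1, 3, 2].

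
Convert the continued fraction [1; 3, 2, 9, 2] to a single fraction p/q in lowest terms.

Using pₖ = aₖpₖ₋₁ + pₖ₋₂ and qₖ = aₖqₖ₋₁ + qₖ₋₂:
  k=0: a=1, p=1, q=1
  k=1: a=3, p=4, q=3
  k=2: a=2, p=9, q=7
  k=3: a=9, p=85, q=66
  k=4: a=2, p=179, q=139

179/139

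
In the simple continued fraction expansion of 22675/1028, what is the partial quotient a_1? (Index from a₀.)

22675 = 22·1028 + 59   →  a_0 = 22
1028 = 17·59 + 25   →  a_1 = 17

17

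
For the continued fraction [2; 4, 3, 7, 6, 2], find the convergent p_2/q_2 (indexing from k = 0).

29/13

Using pₖ = aₖpₖ₋₁ + pₖ₋₂, qₖ = aₖqₖ₋₁ + qₖ₋₂ (with p₋₁=1, p₋₂=0, q₋₁=0, q₋₂=1):
  k=0: a=2, p=2, q=1
  k=1: a=4, p=9, q=4
  k=2: a=3, p=29, q=13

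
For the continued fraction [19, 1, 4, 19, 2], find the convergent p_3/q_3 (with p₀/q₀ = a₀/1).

1901/96

Using pₖ = aₖpₖ₋₁ + pₖ₋₂, qₖ = aₖqₖ₋₁ + qₖ₋₂ (with p₋₁=1, p₋₂=0, q₋₁=0, q₋₂=1):
  k=0: a=19, p=19, q=1
  k=1: a=1, p=20, q=1
  k=2: a=4, p=99, q=5
  k=3: a=19, p=1901, q=96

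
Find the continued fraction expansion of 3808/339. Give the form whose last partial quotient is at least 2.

3808 = 11·339 + 79
339 = 4·79 + 23
79 = 3·23 + 10
23 = 2·10 + 3
10 = 3·3 + 1
3 = 3·1 + 0  (stop)
So 3808/339 = [11; 4, 3, 2, 3, 3].

[11; 4, 3, 2, 3, 3]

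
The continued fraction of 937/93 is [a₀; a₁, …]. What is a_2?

937 = 10·93 + 7   →  a_0 = 10
93 = 13·7 + 2   →  a_1 = 13
7 = 3·2 + 1   →  a_2 = 3

3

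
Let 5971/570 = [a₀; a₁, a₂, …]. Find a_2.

5971 = 10·570 + 271   →  a_0 = 10
570 = 2·271 + 28   →  a_1 = 2
271 = 9·28 + 19   →  a_2 = 9

9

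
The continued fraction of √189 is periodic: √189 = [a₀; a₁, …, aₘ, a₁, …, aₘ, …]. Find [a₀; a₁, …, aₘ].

[13; 1, 2, 1, 26]

a₀ = ⌊√189⌋ = 13.
With m₀=0, d₀=1 and mₖ₊₁ = dₖaₖ − mₖ, dₖ₊₁ = (n − mₖ₊₁²)/dₖ, aₖ₊₁ = ⌊(a₀+mₖ₊₁)/dₖ₊₁⌋:
  k=1: m=13, d=20, a=1
  k=2: m=7, d=7, a=2
  k=3: m=7, d=20, a=1
  k=4: m=13, d=1, a=26
d=1 and a=2a₀=26 at k=4, so the next step gives (m, d) = (13, 20) again — its k=1 value — and the period has length 4.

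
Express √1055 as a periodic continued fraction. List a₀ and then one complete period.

[32; 2, 12, 2, 64]

a₀ = ⌊√1055⌋ = 32.
With m₀=0, d₀=1 and mₖ₊₁ = dₖaₖ − mₖ, dₖ₊₁ = (n − mₖ₊₁²)/dₖ, aₖ₊₁ = ⌊(a₀+mₖ₊₁)/dₖ₊₁⌋:
  k=1: m=32, d=31, a=2
  k=2: m=30, d=5, a=12
  k=3: m=30, d=31, a=2
  k=4: m=32, d=1, a=64
d=1 and a=2a₀=64 at k=4, so the next step gives (m, d) = (32, 31) again — its k=1 value — and the period has length 4.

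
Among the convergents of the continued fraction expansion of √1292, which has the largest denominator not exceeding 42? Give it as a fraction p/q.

647/18

√1292 = [35; 1, 16, 1, 70, …] (period length 4).
Convergents:
  p_0/q_0 = 35/1
  p_1/q_1 = 36/1
  p_2/q_2 = 611/17
  p_3/q_3 = 647/18
  p_4/q_4 = 45901/1277
q_3 = 18 ≤ 42 < 1277 = q_4, so the answer is 647/18.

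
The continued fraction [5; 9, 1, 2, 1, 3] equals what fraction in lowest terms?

Using pₖ = aₖpₖ₋₁ + pₖ₋₂ and qₖ = aₖqₖ₋₁ + qₖ₋₂:
  k=0: a=5, p=5, q=1
  k=1: a=9, p=46, q=9
  k=2: a=1, p=51, q=10
  k=3: a=2, p=148, q=29
  k=4: a=1, p=199, q=39
  k=5: a=3, p=745, q=146

745/146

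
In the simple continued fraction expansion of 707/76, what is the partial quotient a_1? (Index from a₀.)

3

707 = 9·76 + 23   →  a_0 = 9
76 = 3·23 + 7   →  a_1 = 3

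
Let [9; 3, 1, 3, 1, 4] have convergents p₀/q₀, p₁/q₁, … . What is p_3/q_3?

139/15

Using pₖ = aₖpₖ₋₁ + pₖ₋₂, qₖ = aₖqₖ₋₁ + qₖ₋₂ (with p₋₁=1, p₋₂=0, q₋₁=0, q₋₂=1):
  k=0: a=9, p=9, q=1
  k=1: a=3, p=28, q=3
  k=2: a=1, p=37, q=4
  k=3: a=3, p=139, q=15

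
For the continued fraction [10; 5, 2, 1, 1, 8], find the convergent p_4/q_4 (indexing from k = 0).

Using pₖ = aₖpₖ₋₁ + pₖ₋₂, qₖ = aₖqₖ₋₁ + qₖ₋₂ (with p₋₁=1, p₋₂=0, q₋₁=0, q₋₂=1):
  k=0: a=10, p=10, q=1
  k=1: a=5, p=51, q=5
  k=2: a=2, p=112, q=11
  k=3: a=1, p=163, q=16
  k=4: a=1, p=275, q=27

275/27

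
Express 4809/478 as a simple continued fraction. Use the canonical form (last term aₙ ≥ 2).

4809 = 10·478 + 29
478 = 16·29 + 14
29 = 2·14 + 1
14 = 14·1 + 0  (stop)
So 4809/478 = [10; 16, 2, 14].

[10; 16, 2, 14]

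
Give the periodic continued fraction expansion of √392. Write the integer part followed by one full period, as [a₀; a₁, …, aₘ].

[19; 1, 3, 1, 38]

a₀ = ⌊√392⌋ = 19.
With m₀=0, d₀=1 and mₖ₊₁ = dₖaₖ − mₖ, dₖ₊₁ = (n − mₖ₊₁²)/dₖ, aₖ₊₁ = ⌊(a₀+mₖ₊₁)/dₖ₊₁⌋:
  k=1: m=19, d=31, a=1
  k=2: m=12, d=8, a=3
  k=3: m=12, d=31, a=1
  k=4: m=19, d=1, a=38
d=1 and a=2a₀=38 at k=4, so the next step gives (m, d) = (19, 31) again — its k=1 value — and the period has length 4.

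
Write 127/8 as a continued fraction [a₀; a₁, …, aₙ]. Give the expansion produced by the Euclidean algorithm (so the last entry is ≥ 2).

[15; 1, 7]

127 = 15·8 + 7
8 = 1·7 + 1
7 = 7·1 + 0  (stop)
So 127/8 = [15; 1, 7].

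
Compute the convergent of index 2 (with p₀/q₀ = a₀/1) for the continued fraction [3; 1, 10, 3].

Using pₖ = aₖpₖ₋₁ + pₖ₋₂, qₖ = aₖqₖ₋₁ + qₖ₋₂ (with p₋₁=1, p₋₂=0, q₋₁=0, q₋₂=1):
  k=0: a=3, p=3, q=1
  k=1: a=1, p=4, q=1
  k=2: a=10, p=43, q=11

43/11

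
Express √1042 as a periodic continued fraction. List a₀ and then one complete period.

[32; 3, 1, 1, 3, 64]

a₀ = ⌊√1042⌋ = 32.
With m₀=0, d₀=1 and mₖ₊₁ = dₖaₖ − mₖ, dₖ₊₁ = (n − mₖ₊₁²)/dₖ, aₖ₊₁ = ⌊(a₀+mₖ₊₁)/dₖ₊₁⌋:
  k=1: m=32, d=18, a=3
  k=2: m=22, d=31, a=1
  k=3: m=9, d=31, a=1
  k=4: m=22, d=18, a=3
  k=5: m=32, d=1, a=64
d=1 and a=2a₀=64 at k=5, so the next step gives (m, d) = (32, 18) again — its k=1 value — and the period has length 5.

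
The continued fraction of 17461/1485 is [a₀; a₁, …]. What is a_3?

17461 = 11·1485 + 1126   →  a_0 = 11
1485 = 1·1126 + 359   →  a_1 = 1
1126 = 3·359 + 49   →  a_2 = 3
359 = 7·49 + 16   →  a_3 = 7

7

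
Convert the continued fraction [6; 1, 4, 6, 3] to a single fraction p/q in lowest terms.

Using pₖ = aₖpₖ₋₁ + pₖ₋₂ and qₖ = aₖqₖ₋₁ + qₖ₋₂:
  k=0: a=6, p=6, q=1
  k=1: a=1, p=7, q=1
  k=2: a=4, p=34, q=5
  k=3: a=6, p=211, q=31
  k=4: a=3, p=667, q=98

667/98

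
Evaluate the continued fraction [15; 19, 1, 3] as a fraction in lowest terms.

1189/79

Fold from the inside: start with 3/1.
  1 + 1/3 = 4/3
  19 + 3/4 = 79/4
  15 + 4/79 = 1189/79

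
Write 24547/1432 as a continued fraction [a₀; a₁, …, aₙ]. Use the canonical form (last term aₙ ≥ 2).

[17; 7, 18, 2, 5]

24547 = 17×1432 + 203
1432 = 7×203 + 11
203 = 18×11 + 5
11 = 2×5 + 1
5 = 5×1 + 0  (stop)
So 24547/1432 = [17; 7, 18, 2, 5].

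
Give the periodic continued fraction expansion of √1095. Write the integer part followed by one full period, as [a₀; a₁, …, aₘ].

a₀ = ⌊√1095⌋ = 33.
With m₀=0, d₀=1 and mₖ₊₁ = dₖaₖ − mₖ, dₖ₊₁ = (n − mₖ₊₁²)/dₖ, aₖ₊₁ = ⌊(a₀+mₖ₊₁)/dₖ₊₁⌋:
  k=1: m=33, d=6, a=11
  k=2: m=33, d=1, a=66
d=1 and a=2a₀=66 at k=2, so the next step gives (m, d) = (33, 6) again — its k=1 value — and the period has length 2.

[33; 11, 66]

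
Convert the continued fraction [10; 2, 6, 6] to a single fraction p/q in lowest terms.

837/80

Using pₖ = aₖpₖ₋₁ + pₖ₋₂ and qₖ = aₖqₖ₋₁ + qₖ₋₂:
  k=0: a=10, p=10, q=1
  k=1: a=2, p=21, q=2
  k=2: a=6, p=136, q=13
  k=3: a=6, p=837, q=80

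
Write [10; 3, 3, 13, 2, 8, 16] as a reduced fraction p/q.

Using pₖ = aₖpₖ₋₁ + pₖ₋₂ and qₖ = aₖqₖ₋₁ + qₖ₋₂:
  k=0: a=10, p=10, q=1
  k=1: a=3, p=31, q=3
  k=2: a=3, p=103, q=10
  k=3: a=13, p=1370, q=133
  k=4: a=2, p=2843, q=276
  k=5: a=8, p=24114, q=2341
  k=6: a=16, p=388667, q=37732

388667/37732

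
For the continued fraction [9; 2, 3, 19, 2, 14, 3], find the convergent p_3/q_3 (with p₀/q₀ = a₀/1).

Using pₖ = aₖpₖ₋₁ + pₖ₋₂, qₖ = aₖqₖ₋₁ + qₖ₋₂ (with p₋₁=1, p₋₂=0, q₋₁=0, q₋₂=1):
  k=0: a=9, p=9, q=1
  k=1: a=2, p=19, q=2
  k=2: a=3, p=66, q=7
  k=3: a=19, p=1273, q=135

1273/135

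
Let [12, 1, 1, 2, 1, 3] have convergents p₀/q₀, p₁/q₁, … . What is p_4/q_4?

88/7

Using pₖ = aₖpₖ₋₁ + pₖ₋₂, qₖ = aₖqₖ₋₁ + qₖ₋₂ (with p₋₁=1, p₋₂=0, q₋₁=0, q₋₂=1):
  k=0: a=12, p=12, q=1
  k=1: a=1, p=13, q=1
  k=2: a=1, p=25, q=2
  k=3: a=2, p=63, q=5
  k=4: a=1, p=88, q=7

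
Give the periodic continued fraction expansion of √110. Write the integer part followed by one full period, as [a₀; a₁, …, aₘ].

a₀ = ⌊√110⌋ = 10.
With m₀=0, d₀=1 and mₖ₊₁ = dₖaₖ − mₖ, dₖ₊₁ = (n − mₖ₊₁²)/dₖ, aₖ₊₁ = ⌊(a₀+mₖ₊₁)/dₖ₊₁⌋:
  k=1: m=10, d=10, a=2
  k=2: m=10, d=1, a=20
d=1 and a=2a₀=20 at k=2, so the next step gives (m, d) = (10, 10) again — its k=1 value — and the period has length 2.

[10; 2, 20]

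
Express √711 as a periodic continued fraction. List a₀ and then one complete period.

[26; 1, 1, 1, 52]

a₀ = ⌊√711⌋ = 26.
With m₀=0, d₀=1 and mₖ₊₁ = dₖaₖ − mₖ, dₖ₊₁ = (n − mₖ₊₁²)/dₖ, aₖ₊₁ = ⌊(a₀+mₖ₊₁)/dₖ₊₁⌋:
  k=1: m=26, d=35, a=1
  k=2: m=9, d=18, a=1
  k=3: m=9, d=35, a=1
  k=4: m=26, d=1, a=52
d=1 and a=2a₀=52 at k=4, so the next step gives (m, d) = (26, 35) again — its k=1 value — and the period has length 4.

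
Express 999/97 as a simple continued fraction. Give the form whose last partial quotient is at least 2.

999 = 10*97 + 29
97 = 3*29 + 10
29 = 2*10 + 9
10 = 1*9 + 1
9 = 9*1 + 0  (stop)
So 999/97 = [10; 3, 2, 1, 9].

[10; 3, 2, 1, 9]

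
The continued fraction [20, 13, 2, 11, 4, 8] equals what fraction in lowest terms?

209695/10446

Using pₖ = aₖpₖ₋₁ + pₖ₋₂ and qₖ = aₖqₖ₋₁ + qₖ₋₂:
  k=0: a=20, p=20, q=1
  k=1: a=13, p=261, q=13
  k=2: a=2, p=542, q=27
  k=3: a=11, p=6223, q=310
  k=4: a=4, p=25434, q=1267
  k=5: a=8, p=209695, q=10446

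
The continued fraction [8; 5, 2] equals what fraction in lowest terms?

Fold from the inside: start with 2/1.
  5 + 1/2 = 11/2
  8 + 2/11 = 90/11

90/11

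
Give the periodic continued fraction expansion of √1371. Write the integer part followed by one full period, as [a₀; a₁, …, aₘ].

a₀ = ⌊√1371⌋ = 37.
With m₀=0, d₀=1 and mₖ₊₁ = dₖaₖ − mₖ, dₖ₊₁ = (n − mₖ₊₁²)/dₖ, aₖ₊₁ = ⌊(a₀+mₖ₊₁)/dₖ₊₁⌋:
  k=1: m=37, d=2, a=37
  k=2: m=37, d=1, a=74
d=1 and a=2a₀=74 at k=2, so the next step gives (m, d) = (37, 2) again — its k=1 value — and the period has length 2.

[37; 37, 74]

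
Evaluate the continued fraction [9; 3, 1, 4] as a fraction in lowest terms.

Fold from the inside: start with 4/1.
  1 + 1/4 = 5/4
  3 + 4/5 = 19/5
  9 + 5/19 = 176/19

176/19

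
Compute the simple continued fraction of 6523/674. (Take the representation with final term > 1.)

6523 = 9·674 + 457
674 = 1·457 + 217
457 = 2·217 + 23
217 = 9·23 + 10
23 = 2·10 + 3
10 = 3·3 + 1
3 = 3·1 + 0  (stop)
So 6523/674 = [9; 1, 2, 9, 2, 3, 3].

[9; 1, 2, 9, 2, 3, 3]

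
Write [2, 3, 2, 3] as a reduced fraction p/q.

Fold from the inside: start with 3/1.
  2 + 1/3 = 7/3
  3 + 3/7 = 24/7
  2 + 7/24 = 55/24

55/24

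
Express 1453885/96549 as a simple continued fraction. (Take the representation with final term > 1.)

[15; 17, 11, 3, 10, 16]

1453885 = 15·96549 + 5650
96549 = 17·5650 + 499
5650 = 11·499 + 161
499 = 3·161 + 16
161 = 10·16 + 1
16 = 16·1 + 0  (stop)
So 1453885/96549 = [15; 17, 11, 3, 10, 16].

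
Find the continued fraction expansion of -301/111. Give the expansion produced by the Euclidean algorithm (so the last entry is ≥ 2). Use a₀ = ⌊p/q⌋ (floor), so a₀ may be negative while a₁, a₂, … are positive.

-301 = -3*111 + 32
111 = 3*32 + 15
32 = 2*15 + 2
15 = 7*2 + 1
2 = 2*1 + 0  (stop)
So -301/111 = [-3; 3, 2, 7, 2].

[-3; 3, 2, 7, 2]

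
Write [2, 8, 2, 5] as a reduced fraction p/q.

197/93

Using pₖ = aₖpₖ₋₁ + pₖ₋₂ and qₖ = aₖqₖ₋₁ + qₖ₋₂:
  k=0: a=2, p=2, q=1
  k=1: a=8, p=17, q=8
  k=2: a=2, p=36, q=17
  k=3: a=5, p=197, q=93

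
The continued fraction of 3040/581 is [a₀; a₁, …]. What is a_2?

3

3040 = 5·581 + 135   →  a_0 = 5
581 = 4·135 + 41   →  a_1 = 4
135 = 3·41 + 12   →  a_2 = 3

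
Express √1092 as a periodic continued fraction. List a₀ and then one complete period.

a₀ = ⌊√1092⌋ = 33.
With m₀=0, d₀=1 and mₖ₊₁ = dₖaₖ − mₖ, dₖ₊₁ = (n − mₖ₊₁²)/dₖ, aₖ₊₁ = ⌊(a₀+mₖ₊₁)/dₖ₊₁⌋:
  k=1: m=33, d=3, a=22
  k=2: m=33, d=1, a=66
d=1 and a=2a₀=66 at k=2, so the next step gives (m, d) = (33, 3) again — its k=1 value — and the period has length 2.

[33; 22, 66]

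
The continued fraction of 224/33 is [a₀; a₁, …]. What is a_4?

224 = 6·33 + 26   →  a_0 = 6
33 = 1·26 + 7   →  a_1 = 1
26 = 3·7 + 5   →  a_2 = 3
7 = 1·5 + 2   →  a_3 = 1
5 = 2·2 + 1   →  a_4 = 2

2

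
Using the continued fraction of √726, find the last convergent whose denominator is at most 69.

√726 = [26; 1, 16, 1, 52, …] (period length 4).
Convergents:
  p_0/q_0 = 26/1
  p_1/q_1 = 27/1
  p_2/q_2 = 458/17
  p_3/q_3 = 485/18
  p_4/q_4 = 25678/953
q_3 = 18 ≤ 69 < 953 = q_4, so the answer is 485/18.

485/18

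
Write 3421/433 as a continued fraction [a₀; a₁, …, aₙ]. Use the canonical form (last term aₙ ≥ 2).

3421 = 7·433 + 390
433 = 1·390 + 43
390 = 9·43 + 3
43 = 14·3 + 1
3 = 3·1 + 0  (stop)
So 3421/433 = [7; 1, 9, 14, 3].

[7; 1, 9, 14, 3]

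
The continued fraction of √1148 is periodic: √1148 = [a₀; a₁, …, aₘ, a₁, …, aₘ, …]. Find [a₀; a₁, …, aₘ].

a₀ = ⌊√1148⌋ = 33.
With m₀=0, d₀=1 and mₖ₊₁ = dₖaₖ − mₖ, dₖ₊₁ = (n − mₖ₊₁²)/dₖ, aₖ₊₁ = ⌊(a₀+mₖ₊₁)/dₖ₊₁⌋:
  k=1: m=33, d=59, a=1
  k=2: m=26, d=8, a=7
  k=3: m=30, d=31, a=2
  k=4: m=32, d=4, a=16
  k=5: m=32, d=31, a=2
  k=6: m=30, d=8, a=7
  k=7: m=26, d=59, a=1
  k=8: m=33, d=1, a=66
d=1 and a=2a₀=66 at k=8, so the next step gives (m, d) = (33, 59) again — its k=1 value — and the period has length 8.

[33; 1, 7, 2, 16, 2, 7, 1, 66]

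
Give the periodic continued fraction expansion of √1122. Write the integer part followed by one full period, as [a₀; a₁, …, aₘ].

[33; 2, 66]

a₀ = ⌊√1122⌋ = 33.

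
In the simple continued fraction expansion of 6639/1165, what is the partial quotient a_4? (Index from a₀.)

7

6639 = 5·1165 + 814   →  a_0 = 5
1165 = 1·814 + 351   →  a_1 = 1
814 = 2·351 + 112   →  a_2 = 2
351 = 3·112 + 15   →  a_3 = 3
112 = 7·15 + 7   →  a_4 = 7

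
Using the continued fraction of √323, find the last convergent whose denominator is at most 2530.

23274/1295

√323 = [17; 1, 34, …] (period length 2).
Convergents:
  p_0/q_0 = 17/1
  p_1/q_1 = 18/1
  p_2/q_2 = 629/35
  p_3/q_3 = 647/36
  p_4/q_4 = 22627/1259
  p_5/q_5 = 23274/1295
  p_6/q_6 = 813943/45289
q_5 = 1295 ≤ 2530 < 45289 = q_6, so the answer is 23274/1295.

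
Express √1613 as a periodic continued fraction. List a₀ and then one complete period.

[40; 6, 6, 80]

a₀ = ⌊√1613⌋ = 40.
With m₀=0, d₀=1 and mₖ₊₁ = dₖaₖ − mₖ, dₖ₊₁ = (n − mₖ₊₁²)/dₖ, aₖ₊₁ = ⌊(a₀+mₖ₊₁)/dₖ₊₁⌋:
  k=1: m=40, d=13, a=6
  k=2: m=38, d=13, a=6
  k=3: m=40, d=1, a=80
d=1 and a=2a₀=80 at k=3, so the next step gives (m, d) = (40, 13) again — its k=1 value — and the period has length 3.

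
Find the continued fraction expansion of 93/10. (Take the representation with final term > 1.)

93 = 9×10 + 3
10 = 3×3 + 1
3 = 3×1 + 0  (stop)
So 93/10 = [9; 3, 3].

[9; 3, 3]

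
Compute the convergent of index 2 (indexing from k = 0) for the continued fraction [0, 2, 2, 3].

Using pₖ = aₖpₖ₋₁ + pₖ₋₂, qₖ = aₖqₖ₋₁ + qₖ₋₂ (with p₋₁=1, p₋₂=0, q₋₁=0, q₋₂=1):
  k=0: a=0, p=0, q=1
  k=1: a=2, p=1, q=2
  k=2: a=2, p=2, q=5

2/5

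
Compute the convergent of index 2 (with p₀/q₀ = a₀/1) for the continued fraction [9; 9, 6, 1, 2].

501/55

Using pₖ = aₖpₖ₋₁ + pₖ₋₂, qₖ = aₖqₖ₋₁ + qₖ₋₂ (with p₋₁=1, p₋₂=0, q₋₁=0, q₋₂=1):
  k=0: a=9, p=9, q=1
  k=1: a=9, p=82, q=9
  k=2: a=6, p=501, q=55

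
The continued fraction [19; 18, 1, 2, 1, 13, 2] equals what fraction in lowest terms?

Fold from the inside: start with 2/1.
  13 + 1/2 = 27/2
  1 + 2/27 = 29/27
  2 + 27/29 = 85/29
  1 + 29/85 = 114/85
  18 + 85/114 = 2137/114
  19 + 114/2137 = 40717/2137

40717/2137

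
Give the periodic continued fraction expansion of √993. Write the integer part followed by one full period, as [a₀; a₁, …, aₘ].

a₀ = ⌊√993⌋ = 31.
With m₀=0, d₀=1 and mₖ₊₁ = dₖaₖ − mₖ, dₖ₊₁ = (n − mₖ₊₁²)/dₖ, aₖ₊₁ = ⌊(a₀+mₖ₊₁)/dₖ₊₁⌋:
  k=1: m=31, d=32, a=1
  k=2: m=1, d=31, a=1
  k=3: m=30, d=3, a=20
  k=4: m=30, d=31, a=1
  k=5: m=1, d=32, a=1
  k=6: m=31, d=1, a=62
d=1 and a=2a₀=62 at k=6, so the next step gives (m, d) = (31, 32) again — its k=1 value — and the period has length 6.

[31; 1, 1, 20, 1, 1, 62]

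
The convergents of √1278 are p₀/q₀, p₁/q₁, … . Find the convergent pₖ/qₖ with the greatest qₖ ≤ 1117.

√1278 = [35; 1, 2, 1, 70, …] (period length 4).
Convergents:
  p_0/q_0 = 35/1
  p_1/q_1 = 36/1
  p_2/q_2 = 107/3
  p_3/q_3 = 143/4
  p_4/q_4 = 10117/283
  p_5/q_5 = 10260/287
  p_6/q_6 = 30637/857
  p_7/q_7 = 40897/1144
q_6 = 857 ≤ 1117 < 1144 = q_7, so the answer is 30637/857.

30637/857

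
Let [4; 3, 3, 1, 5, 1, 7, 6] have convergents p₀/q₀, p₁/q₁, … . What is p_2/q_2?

43/10

Using pₖ = aₖpₖ₋₁ + pₖ₋₂, qₖ = aₖqₖ₋₁ + qₖ₋₂ (with p₋₁=1, p₋₂=0, q₋₁=0, q₋₂=1):
  k=0: a=4, p=4, q=1
  k=1: a=3, p=13, q=3
  k=2: a=3, p=43, q=10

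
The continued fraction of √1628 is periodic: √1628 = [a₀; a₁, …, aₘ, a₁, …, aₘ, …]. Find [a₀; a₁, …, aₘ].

[40; 2, 1, 6, 1, 2, 80]

a₀ = ⌊√1628⌋ = 40.
With m₀=0, d₀=1 and mₖ₊₁ = dₖaₖ − mₖ, dₖ₊₁ = (n − mₖ₊₁²)/dₖ, aₖ₊₁ = ⌊(a₀+mₖ₊₁)/dₖ₊₁⌋:
  k=1: m=40, d=28, a=2
  k=2: m=16, d=49, a=1
  k=3: m=33, d=11, a=6
  k=4: m=33, d=49, a=1
  k=5: m=16, d=28, a=2
  k=6: m=40, d=1, a=80
d=1 and a=2a₀=80 at k=6, so the next step gives (m, d) = (40, 28) again — its k=1 value — and the period has length 6.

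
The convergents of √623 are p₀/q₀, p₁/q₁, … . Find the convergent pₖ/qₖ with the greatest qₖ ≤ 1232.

30551/1224

√623 = [24; 1, 23, 1, 48, …] (period length 4).
Convergents:
  p_0/q_0 = 24/1
  p_1/q_1 = 25/1
  p_2/q_2 = 599/24
  p_3/q_3 = 624/25
  p_4/q_4 = 30551/1224
  p_5/q_5 = 31175/1249
q_4 = 1224 ≤ 1232 < 1249 = q_5, so the answer is 30551/1224.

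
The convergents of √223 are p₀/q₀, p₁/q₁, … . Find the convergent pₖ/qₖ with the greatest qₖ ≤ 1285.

6705/449

√223 = [14; 1, 13, 1, 28, …] (period length 4).
Convergents:
  p_0/q_0 = 14/1
  p_1/q_1 = 15/1
  p_2/q_2 = 209/14
  p_3/q_3 = 224/15
  p_4/q_4 = 6481/434
  p_5/q_5 = 6705/449
  p_6/q_6 = 93646/6271
q_5 = 449 ≤ 1285 < 6271 = q_6, so the answer is 6705/449.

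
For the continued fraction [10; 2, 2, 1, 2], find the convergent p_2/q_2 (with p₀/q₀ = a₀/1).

52/5

Using pₖ = aₖpₖ₋₁ + pₖ₋₂, qₖ = aₖqₖ₋₁ + qₖ₋₂ (with p₋₁=1, p₋₂=0, q₋₁=0, q₋₂=1):
  k=0: a=10, p=10, q=1
  k=1: a=2, p=21, q=2
  k=2: a=2, p=52, q=5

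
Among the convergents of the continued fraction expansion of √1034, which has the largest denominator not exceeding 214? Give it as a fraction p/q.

√1034 = [32; 6, 2, 2, 2, 6, 64, …] (period length 6).
Convergents:
  p_0/q_0 = 32/1
  p_1/q_1 = 193/6
  p_2/q_2 = 418/13
  p_3/q_3 = 1029/32
  p_4/q_4 = 2476/77
  p_5/q_5 = 15885/494
q_4 = 77 ≤ 214 < 494 = q_5, so the answer is 2476/77.

2476/77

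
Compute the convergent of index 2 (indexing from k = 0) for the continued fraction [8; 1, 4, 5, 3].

44/5

Using pₖ = aₖpₖ₋₁ + pₖ₋₂, qₖ = aₖqₖ₋₁ + qₖ₋₂ (with p₋₁=1, p₋₂=0, q₋₁=0, q₋₂=1):
  k=0: a=8, p=8, q=1
  k=1: a=1, p=9, q=1
  k=2: a=4, p=44, q=5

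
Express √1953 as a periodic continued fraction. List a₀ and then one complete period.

[44; 5, 5, 3, 12, 3, 5, 5, 88]

a₀ = ⌊√1953⌋ = 44.
With m₀=0, d₀=1 and mₖ₊₁ = dₖaₖ − mₖ, dₖ₊₁ = (n − mₖ₊₁²)/dₖ, aₖ₊₁ = ⌊(a₀+mₖ₊₁)/dₖ₊₁⌋:
  k=1: m=44, d=17, a=5
  k=2: m=41, d=16, a=5
  k=3: m=39, d=27, a=3
  k=4: m=42, d=7, a=12
  k=5: m=42, d=27, a=3
  k=6: m=39, d=16, a=5
  k=7: m=41, d=17, a=5
  k=8: m=44, d=1, a=88
d=1 and a=2a₀=88 at k=8, so the next step gives (m, d) = (44, 17) again — its k=1 value — and the period has length 8.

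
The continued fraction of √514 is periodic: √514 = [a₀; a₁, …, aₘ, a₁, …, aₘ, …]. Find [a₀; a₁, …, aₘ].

[22; 1, 2, 22, 2, 1, 44]

a₀ = ⌊√514⌋ = 22.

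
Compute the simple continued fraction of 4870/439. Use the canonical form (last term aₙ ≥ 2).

4870 = 11×439 + 41
439 = 10×41 + 29
41 = 1×29 + 12
29 = 2×12 + 5
12 = 2×5 + 2
5 = 2×2 + 1
2 = 2×1 + 0  (stop)
So 4870/439 = [11; 10, 1, 2, 2, 2, 2].

[11; 10, 1, 2, 2, 2, 2]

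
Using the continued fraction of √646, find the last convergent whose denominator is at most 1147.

15377/605

√646 = [25; 2, 2, 2, 50, …] (period length 4).
Convergents:
  p_0/q_0 = 25/1
  p_1/q_1 = 51/2
  p_2/q_2 = 127/5
  p_3/q_3 = 305/12
  p_4/q_4 = 15377/605
  p_5/q_5 = 31059/1222
q_4 = 605 ≤ 1147 < 1222 = q_5, so the answer is 15377/605.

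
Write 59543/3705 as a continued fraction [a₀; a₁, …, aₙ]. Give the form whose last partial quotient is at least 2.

59543 = 16×3705 + 263
3705 = 14×263 + 23
263 = 11×23 + 10
23 = 2×10 + 3
10 = 3×3 + 1
3 = 3×1 + 0  (stop)
So 59543/3705 = [16; 14, 11, 2, 3, 3].

[16; 14, 11, 2, 3, 3]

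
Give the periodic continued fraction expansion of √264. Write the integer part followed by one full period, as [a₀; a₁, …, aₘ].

a₀ = ⌊√264⌋ = 16.
With m₀=0, d₀=1 and mₖ₊₁ = dₖaₖ − mₖ, dₖ₊₁ = (n − mₖ₊₁²)/dₖ, aₖ₊₁ = ⌊(a₀+mₖ₊₁)/dₖ₊₁⌋:
  k=1: m=16, d=8, a=4
  k=2: m=16, d=1, a=32
d=1 and a=2a₀=32 at k=2, so the next step gives (m, d) = (16, 8) again — its k=1 value — and the period has length 2.

[16; 4, 32]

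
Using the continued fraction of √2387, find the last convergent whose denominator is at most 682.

33125/678

√2387 = [48; 1, 5, 1, 96, …] (period length 4).
Convergents:
  p_0/q_0 = 48/1
  p_1/q_1 = 49/1
  p_2/q_2 = 293/6
  p_3/q_3 = 342/7
  p_4/q_4 = 33125/678
  p_5/q_5 = 33467/685
q_4 = 678 ≤ 682 < 685 = q_5, so the answer is 33125/678.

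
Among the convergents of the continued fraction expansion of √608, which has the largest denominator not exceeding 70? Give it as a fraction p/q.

937/38

√608 = [24; 1, 1, 1, 11, 1, 1, 1, 48, …] (period length 8).
Convergents:
  p_0/q_0 = 24/1
  p_1/q_1 = 25/1
  p_2/q_2 = 49/2
  p_3/q_3 = 74/3
  p_4/q_4 = 863/35
  p_5/q_5 = 937/38
  p_6/q_6 = 1800/73
q_5 = 38 ≤ 70 < 73 = q_6, so the answer is 937/38.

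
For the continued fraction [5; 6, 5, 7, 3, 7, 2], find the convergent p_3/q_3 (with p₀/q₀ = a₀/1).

Using pₖ = aₖpₖ₋₁ + pₖ₋₂, qₖ = aₖqₖ₋₁ + qₖ₋₂ (with p₋₁=1, p₋₂=0, q₋₁=0, q₋₂=1):
  k=0: a=5, p=5, q=1
  k=1: a=6, p=31, q=6
  k=2: a=5, p=160, q=31
  k=3: a=7, p=1151, q=223

1151/223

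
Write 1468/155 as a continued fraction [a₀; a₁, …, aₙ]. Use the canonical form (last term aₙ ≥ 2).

[9; 2, 8, 9]

1468 = 9·155 + 73
155 = 2·73 + 9
73 = 8·9 + 1
9 = 9·1 + 0  (stop)
So 1468/155 = [9; 2, 8, 9].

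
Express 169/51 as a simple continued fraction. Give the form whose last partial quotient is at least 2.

169 = 3*51 + 16
51 = 3*16 + 3
16 = 5*3 + 1
3 = 3*1 + 0  (stop)
So 169/51 = [3; 3, 5, 3].

[3; 3, 5, 3]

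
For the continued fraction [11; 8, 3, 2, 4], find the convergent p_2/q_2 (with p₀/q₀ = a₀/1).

Using pₖ = aₖpₖ₋₁ + pₖ₋₂, qₖ = aₖqₖ₋₁ + qₖ₋₂ (with p₋₁=1, p₋₂=0, q₋₁=0, q₋₂=1):
  k=0: a=11, p=11, q=1
  k=1: a=8, p=89, q=8
  k=2: a=3, p=278, q=25

278/25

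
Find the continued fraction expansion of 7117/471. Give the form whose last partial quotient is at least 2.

7117 = 15×471 + 52
471 = 9×52 + 3
52 = 17×3 + 1
3 = 3×1 + 0  (stop)
So 7117/471 = [15; 9, 17, 3].

[15; 9, 17, 3]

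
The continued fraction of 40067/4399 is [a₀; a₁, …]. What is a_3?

7

40067 = 9·4399 + 476   →  a_0 = 9
4399 = 9·476 + 115   →  a_1 = 9
476 = 4·115 + 16   →  a_2 = 4
115 = 7·16 + 3   →  a_3 = 7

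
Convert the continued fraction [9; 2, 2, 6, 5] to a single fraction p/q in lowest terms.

1552/165

Fold from the inside: start with 5/1.
  6 + 1/5 = 31/5
  2 + 5/31 = 67/31
  2 + 31/67 = 165/67
  9 + 67/165 = 1552/165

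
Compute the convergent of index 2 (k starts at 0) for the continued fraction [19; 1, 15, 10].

319/16

Using pₖ = aₖpₖ₋₁ + pₖ₋₂, qₖ = aₖqₖ₋₁ + qₖ₋₂ (with p₋₁=1, p₋₂=0, q₋₁=0, q₋₂=1):
  k=0: a=19, p=19, q=1
  k=1: a=1, p=20, q=1
  k=2: a=15, p=319, q=16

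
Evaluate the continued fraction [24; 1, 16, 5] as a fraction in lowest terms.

Using pₖ = aₖpₖ₋₁ + pₖ₋₂ and qₖ = aₖqₖ₋₁ + qₖ₋₂:
  k=0: a=24, p=24, q=1
  k=1: a=1, p=25, q=1
  k=2: a=16, p=424, q=17
  k=3: a=5, p=2145, q=86

2145/86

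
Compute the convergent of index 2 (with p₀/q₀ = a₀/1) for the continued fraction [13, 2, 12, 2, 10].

337/25

Using pₖ = aₖpₖ₋₁ + pₖ₋₂, qₖ = aₖqₖ₋₁ + qₖ₋₂ (with p₋₁=1, p₋₂=0, q₋₁=0, q₋₂=1):
  k=0: a=13, p=13, q=1
  k=1: a=2, p=27, q=2
  k=2: a=12, p=337, q=25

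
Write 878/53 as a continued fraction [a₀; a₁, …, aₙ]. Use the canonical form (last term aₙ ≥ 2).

[16; 1, 1, 3, 3, 2]

878 = 16·53 + 30
53 = 1·30 + 23
30 = 1·23 + 7
23 = 3·7 + 2
7 = 3·2 + 1
2 = 2·1 + 0  (stop)
So 878/53 = [16; 1, 1, 3, 3, 2].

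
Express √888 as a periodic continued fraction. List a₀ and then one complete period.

[29; 1, 3, 1, 58]

a₀ = ⌊√888⌋ = 29.
With m₀=0, d₀=1 and mₖ₊₁ = dₖaₖ − mₖ, dₖ₊₁ = (n − mₖ₊₁²)/dₖ, aₖ₊₁ = ⌊(a₀+mₖ₊₁)/dₖ₊₁⌋:
  k=1: m=29, d=47, a=1
  k=2: m=18, d=12, a=3
  k=3: m=18, d=47, a=1
  k=4: m=29, d=1, a=58
d=1 and a=2a₀=58 at k=4, so the next step gives (m, d) = (29, 47) again — its k=1 value — and the period has length 4.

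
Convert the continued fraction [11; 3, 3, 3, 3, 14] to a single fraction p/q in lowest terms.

Fold from the inside: start with 14/1.
  3 + 1/14 = 43/14
  3 + 14/43 = 143/43
  3 + 43/143 = 472/143
  3 + 143/472 = 1559/472
  11 + 472/1559 = 17621/1559

17621/1559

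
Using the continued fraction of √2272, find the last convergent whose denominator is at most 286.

13537/284

√2272 = [47; 1, 1, 1, 94, …] (period length 4).
Convergents:
  p_0/q_0 = 47/1
  p_1/q_1 = 48/1
  p_2/q_2 = 95/2
  p_3/q_3 = 143/3
  p_4/q_4 = 13537/284
  p_5/q_5 = 13680/287
q_4 = 284 ≤ 286 < 287 = q_5, so the answer is 13537/284.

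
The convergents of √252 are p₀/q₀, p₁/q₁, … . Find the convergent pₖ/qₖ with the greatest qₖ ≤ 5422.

√252 = [15; 1, 6, 1, 30, …] (period length 4).
Convergents:
  p_0/q_0 = 15/1
  p_1/q_1 = 16/1
  p_2/q_2 = 111/7
  p_3/q_3 = 127/8
  p_4/q_4 = 3921/247
  p_5/q_5 = 4048/255
  p_6/q_6 = 28209/1777
  p_7/q_7 = 32257/2032
  p_8/q_8 = 995919/62737
q_7 = 2032 ≤ 5422 < 62737 = q_8, so the answer is 32257/2032.

32257/2032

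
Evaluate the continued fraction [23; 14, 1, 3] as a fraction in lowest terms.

1361/59

Using pₖ = aₖpₖ₋₁ + pₖ₋₂ and qₖ = aₖqₖ₋₁ + qₖ₋₂:
  k=0: a=23, p=23, q=1
  k=1: a=14, p=323, q=14
  k=2: a=1, p=346, q=15
  k=3: a=3, p=1361, q=59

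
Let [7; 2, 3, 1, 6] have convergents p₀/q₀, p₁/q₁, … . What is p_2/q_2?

Using pₖ = aₖpₖ₋₁ + pₖ₋₂, qₖ = aₖqₖ₋₁ + qₖ₋₂ (with p₋₁=1, p₋₂=0, q₋₁=0, q₋₂=1):
  k=0: a=7, p=7, q=1
  k=1: a=2, p=15, q=2
  k=2: a=3, p=52, q=7

52/7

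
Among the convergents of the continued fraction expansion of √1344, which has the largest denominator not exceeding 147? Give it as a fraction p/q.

3996/109

√1344 = [36; 1, 1, 1, 17, 1, 1, 1, 72, …] (period length 8).
Convergents:
  p_0/q_0 = 36/1
  p_1/q_1 = 37/1
  p_2/q_2 = 73/2
  p_3/q_3 = 110/3
  p_4/q_4 = 1943/53
  p_5/q_5 = 2053/56
  p_6/q_6 = 3996/109
  p_7/q_7 = 6049/165
q_6 = 109 ≤ 147 < 165 = q_7, so the answer is 3996/109.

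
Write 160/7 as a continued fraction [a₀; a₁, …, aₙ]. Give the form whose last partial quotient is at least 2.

160 = 22×7 + 6
7 = 1×6 + 1
6 = 6×1 + 0  (stop)
So 160/7 = [22; 1, 6].

[22; 1, 6]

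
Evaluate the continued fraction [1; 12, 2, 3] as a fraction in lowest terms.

94/87

Using pₖ = aₖpₖ₋₁ + pₖ₋₂ and qₖ = aₖqₖ₋₁ + qₖ₋₂:
  k=0: a=1, p=1, q=1
  k=1: a=12, p=13, q=12
  k=2: a=2, p=27, q=25
  k=3: a=3, p=94, q=87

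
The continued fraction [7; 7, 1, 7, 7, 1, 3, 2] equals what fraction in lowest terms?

31943/4482

Fold from the inside: start with 2/1.
  3 + 1/2 = 7/2
  1 + 2/7 = 9/7
  7 + 7/9 = 70/9
  7 + 9/70 = 499/70
  1 + 70/499 = 569/499
  7 + 499/569 = 4482/569
  7 + 569/4482 = 31943/4482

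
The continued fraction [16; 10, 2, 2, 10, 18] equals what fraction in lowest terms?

157581/9790

Using pₖ = aₖpₖ₋₁ + pₖ₋₂ and qₖ = aₖqₖ₋₁ + qₖ₋₂:
  k=0: a=16, p=16, q=1
  k=1: a=10, p=161, q=10
  k=2: a=2, p=338, q=21
  k=3: a=2, p=837, q=52
  k=4: a=10, p=8708, q=541
  k=5: a=18, p=157581, q=9790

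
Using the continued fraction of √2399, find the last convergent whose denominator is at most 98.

2400/49

√2399 = [48; 1, 47, 1, 96, …] (period length 4).
Convergents:
  p_0/q_0 = 48/1
  p_1/q_1 = 49/1
  p_2/q_2 = 2351/48
  p_3/q_3 = 2400/49
  p_4/q_4 = 232751/4752
q_3 = 49 ≤ 98 < 4752 = q_4, so the answer is 2400/49.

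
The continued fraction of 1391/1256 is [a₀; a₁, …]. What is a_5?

2

1391 = 1·1256 + 135   →  a_0 = 1
1256 = 9·135 + 41   →  a_1 = 9
135 = 3·41 + 12   →  a_2 = 3
41 = 3·12 + 5   →  a_3 = 3
12 = 2·5 + 2   →  a_4 = 2
5 = 2·2 + 1   →  a_5 = 2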